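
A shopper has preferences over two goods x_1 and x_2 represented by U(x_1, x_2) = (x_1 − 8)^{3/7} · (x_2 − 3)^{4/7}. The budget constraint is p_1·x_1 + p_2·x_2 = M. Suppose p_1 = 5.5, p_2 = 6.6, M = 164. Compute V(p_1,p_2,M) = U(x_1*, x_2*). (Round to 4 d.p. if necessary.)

V = 8.2923

Let x_1' = x_1−8, x_2' = x_2−3. MRS = (3/4)·x_2'/x_1' = p_1/p_2.
Substituting into the budget: x_1* = 8 + 3/7·(M − 8·p_1 − 3·p_2)/p_1, and x_2* = 3 + 4/7·(…)/p_2.
Discretionary income = 164 − 8·5.5 − 3·6.6 = 100.2; x_1* = 8 + 3/7·100.2/5.5 = 15.8078; x_2* = 3 + 4/7·100.2/6.6 = 11.6753.
Utility at the optimum: U(15.8078, 11.6753) = 8.2923.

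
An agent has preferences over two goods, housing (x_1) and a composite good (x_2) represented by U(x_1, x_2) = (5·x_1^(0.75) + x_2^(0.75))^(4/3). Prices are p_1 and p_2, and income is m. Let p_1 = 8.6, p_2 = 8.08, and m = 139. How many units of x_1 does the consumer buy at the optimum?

x_1* = 16.1317

With the ratio pinned down, the budget gives x_1* = m/(p_1 + p_2·(x_2/x_1)) and x_2* = (x_2/x_1)·x_1*.
Numerically x_2/x_1 = 0.002053, so x_1* = 139/(8.6 + 8.08·0.002053) = 16.1317.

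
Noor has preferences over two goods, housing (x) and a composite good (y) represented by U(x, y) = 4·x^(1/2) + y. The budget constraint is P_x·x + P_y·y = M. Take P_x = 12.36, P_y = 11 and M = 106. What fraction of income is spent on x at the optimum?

Utility is quasi-linear in y; the FOC for x is 2/√x = P_x/P_y.
Thus x* = (2·P_y/P_x)² — independent of M — with the rest of income spent on y.
Plugging in: x* = (2·11/12.36)² = 3.1682, y* = 6.0765.
Expenditure on x: 12.36·3.1682 = 39.1586; share = 0.3694.

share on x = 0.3694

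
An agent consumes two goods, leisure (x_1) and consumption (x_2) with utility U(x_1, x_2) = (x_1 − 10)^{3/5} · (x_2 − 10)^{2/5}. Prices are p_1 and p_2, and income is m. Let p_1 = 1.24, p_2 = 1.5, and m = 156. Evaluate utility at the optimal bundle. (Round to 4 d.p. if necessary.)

Let x_1' = x_1−10, x_2' = x_2−10. MRS = (3/2)·x_2'/x_1' = p_1/p_2.
Substituting into the budget: x_1* = 10 + 0.6·(m − 10·p_1 − 10·p_2)/p_1, and x_2* = 10 + 0.4·(…)/p_2.
Discretionary income = 156 − 10·1.24 − 10·1.5 = 128.6; x_1* = 10 + 0.6·128.6/1.24 = 72.2258; x_2* = 10 + 0.4·128.6/1.5 = 44.2933.
Utility at the optimum: U(72.2258, 44.2933) = 49.0305.

V = 49.0305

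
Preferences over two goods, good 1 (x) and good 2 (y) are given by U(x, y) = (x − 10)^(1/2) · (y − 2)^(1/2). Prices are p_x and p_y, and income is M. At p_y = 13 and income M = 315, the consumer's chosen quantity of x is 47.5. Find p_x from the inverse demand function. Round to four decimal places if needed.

p_x = 3.4

MRS = (y−2)/(x−10). Tangency with p_x/p_y gives y−2 = (p_x/p_y)·(x−10).
After buying the subsistence bundle (10, 2), a share 0.5 of the remaining income goes to x: x* = 10 + 0.5·(M − 10p_x − 2p_y)/p_x.
Set x* = 47.5 in the demand function and solve for p_x: p_x = 3.4.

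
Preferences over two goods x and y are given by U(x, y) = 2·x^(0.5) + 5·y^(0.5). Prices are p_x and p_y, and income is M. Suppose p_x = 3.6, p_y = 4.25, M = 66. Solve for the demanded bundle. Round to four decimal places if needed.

x* = 2.9128, y* = 13.0621

MU_x ∝ 2·x^(-0.5), MU_y ∝ 5·y^(-0.5), so MRS = (2/5)·(y/x)^(0.5) = p_x/p_y.
Hence y/x = ((5/2)·p_x/p_y)^(1/(0.5)), i.e. raised to the 2 power.
Substitute y = (y/x)·x into the budget: x* = M/(p_x + p_y·(y/x)).
Numerically y/x = 4.484429, so x* = 66/(3.6 + 4.25·4.484429) = 2.9128 and y* = 4.484429·2.9128 = 13.0621.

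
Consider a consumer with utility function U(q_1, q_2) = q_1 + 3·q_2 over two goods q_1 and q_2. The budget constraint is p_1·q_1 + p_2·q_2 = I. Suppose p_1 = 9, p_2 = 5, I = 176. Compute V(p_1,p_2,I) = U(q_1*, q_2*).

Perfect substitutes: compare marginal utility per dollar. 1/p_1 vs 3/p_2 → 0.1111 vs 0.6.
q_2 gives more utility per dollar, so spend all income on q_2: q_2* = I/p_2, q_1* = 0.
Numerically: q_1* = 0, q_2* = 35.2.
Utility at the optimum: U(0, 35.2) = 105.6.

V = 105.6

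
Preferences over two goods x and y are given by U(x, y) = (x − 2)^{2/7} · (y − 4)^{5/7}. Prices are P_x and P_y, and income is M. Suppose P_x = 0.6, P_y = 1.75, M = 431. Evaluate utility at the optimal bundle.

V = 180.3419

Let x' = x−2, y' = y−4. MRS = (2/5)·y'/x' = P_x/P_y.
After buying the subsistence bundle (2, 4), a share 2/7 of the remaining income goes to x: x* = 2 + 2/7·(M − 2P_x − 4P_y)/P_x.
Discretionary income = 431 − 2·0.6 − 4·1.75 = 422.8; x* = 2 + 2/7·422.8/0.6 = 203.3333; y* = 4 + 5/7·422.8/1.75 = 176.5714.
Utility at the optimum: U(203.3333, 176.5714) = 180.3419.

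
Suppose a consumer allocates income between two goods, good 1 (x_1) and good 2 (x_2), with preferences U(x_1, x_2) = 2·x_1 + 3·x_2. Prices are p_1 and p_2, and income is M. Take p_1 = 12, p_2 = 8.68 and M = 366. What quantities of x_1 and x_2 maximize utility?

x_1* = 0, x_2* = 42.1659

Perfect substitutes: compare marginal utility per dollar. 2/p_1 vs 3/p_2 → 0.1667 vs 0.3456.
x_2 gives more utility per dollar, so spend all income on x_2: x_2* = M/p_2, x_1* = 0.
Numerically: x_1* = 0, x_2* = 42.1659.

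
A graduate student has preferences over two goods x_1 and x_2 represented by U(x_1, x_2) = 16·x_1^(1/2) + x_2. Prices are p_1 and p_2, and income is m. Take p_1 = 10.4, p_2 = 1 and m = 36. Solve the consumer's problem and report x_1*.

x_1* = 0.5917

Utility is quasi-linear in x_2; the FOC for x_1 is 8/√x_1 = p_1/p_2.
Solve: √x_1 = 8·p_2/p_1, so x_1*(p_1,p_2) = (8·p_2/p_1)², and x_2* = (m − p_1·x_1*)/p_2.
Plugging in: x_1* = (8·1/10.4)² = 0.5917.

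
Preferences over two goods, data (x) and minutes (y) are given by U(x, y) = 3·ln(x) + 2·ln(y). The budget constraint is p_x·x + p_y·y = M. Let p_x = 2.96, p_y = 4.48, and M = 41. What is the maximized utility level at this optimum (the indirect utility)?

V = 8.948

Demand: x*(p_x,p_y,M) = 0.6·M/p_x and y* = 0.4·M/p_y.
At p_x=2.96, p_y=4.48, M=41: x* = 0.6·41/2.96 = 8.3108, y* = 3.6607.
Utility at the optimum: U(8.3108, 3.6607) = 8.948.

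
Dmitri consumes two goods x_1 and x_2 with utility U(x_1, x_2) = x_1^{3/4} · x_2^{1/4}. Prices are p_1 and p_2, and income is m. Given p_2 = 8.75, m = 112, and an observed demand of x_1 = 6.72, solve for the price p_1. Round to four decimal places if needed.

p_1 = 12.5

The MRS is 3·x_2/x_1. Set MRS = p_1/p_2.
So 0.75·p_2·x_2 = 0.25·p_1·x_1; combined with the budget, a share 0.75 of income goes to x_1.
Demand: x_1*(p_1,p_2,m) = 0.75·m/p_1 and x_2* = 0.25·m/p_2.
Set x_1* = 6.72 in the demand function and solve for p_1: p_1 = 12.5.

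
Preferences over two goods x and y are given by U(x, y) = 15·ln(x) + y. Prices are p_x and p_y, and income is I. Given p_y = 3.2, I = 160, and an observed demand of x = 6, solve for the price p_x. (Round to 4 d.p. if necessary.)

p_x = 8

MU_x = 15/x, MU_y = 1. Tangency: 15/x = p_x/p_y.
So x*(p_x,p_y) = 15·p_y/p_x, independent of income; and y* = (I − 15·p_y)/p_y.
Set x* = 6 in the demand function and solve for p_x: p_x = 8.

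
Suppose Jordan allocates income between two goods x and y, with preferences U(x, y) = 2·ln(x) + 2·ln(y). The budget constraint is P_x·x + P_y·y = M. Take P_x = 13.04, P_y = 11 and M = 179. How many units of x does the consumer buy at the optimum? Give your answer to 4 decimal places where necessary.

x* = 6.8635

MU_x/MU_y = (2·y)/(2·x); tangency sets this equal to P_x/P_y.
Rearranging, P_y·y = P_x·x. Substituting into the budget gives P_x·x·(1 + 1) = M.
Demand: x*(P_x,P_y,M) = 0.5·M/P_x and y* = 0.5·M/P_y.
At P_x=13.04, P_y=11, M=179: x* = 0.5·179/13.04 = 6.8635.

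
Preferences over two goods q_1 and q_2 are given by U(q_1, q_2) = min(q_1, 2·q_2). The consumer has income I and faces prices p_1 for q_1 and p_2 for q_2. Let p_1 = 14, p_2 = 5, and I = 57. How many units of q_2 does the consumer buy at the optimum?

With perfect complements, no substitution: consume in ratio q_1:q_2 = 2:1.
Budget: p_1·q_1 + p_2·(1/2)·q_1 = I, so (2·p_1 + p_2)·q_1 = 2·I.
Demand: q_1*(p_1,p_2,I) = 2·I/(2·p_1 + p_2), q_2* = I/(2·p_1 + p_2).
Here 2·14 + 5 = 33, giving q_2* = 1.7273.

q_2* = 1.7273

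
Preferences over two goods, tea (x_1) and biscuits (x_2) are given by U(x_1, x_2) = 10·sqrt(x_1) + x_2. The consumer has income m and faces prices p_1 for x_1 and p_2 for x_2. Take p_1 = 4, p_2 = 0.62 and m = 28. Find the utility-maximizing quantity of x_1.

x_1* = 0.6006

Set MRS = p_1/p_2: 5·x_1^(−1/2) = p_1/p_2.
Thus x_1* = (5·p_2/p_1)² — independent of m — with the rest of income spent on x_2.
Plugging in: x_1* = (5·0.62/4)² = 0.6006.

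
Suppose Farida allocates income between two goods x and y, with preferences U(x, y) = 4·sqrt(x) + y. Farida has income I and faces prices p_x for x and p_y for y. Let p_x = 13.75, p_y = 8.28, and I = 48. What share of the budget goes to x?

share on x = 0.4155

Utility is quasi-linear in y; the FOC for x is 2/√x = p_x/p_y.
Solve: √x = 2·p_y/p_x, so x*(p_x,p_y) = (2·p_y/p_x)², and y* = (I − p_x·x*)/p_y.
Plugging in: x* = (2·8.28/13.75)² = 1.4505, y* = 3.3884.
Expenditure on x: 13.75·1.4505 = 19.9443; share = 0.4155.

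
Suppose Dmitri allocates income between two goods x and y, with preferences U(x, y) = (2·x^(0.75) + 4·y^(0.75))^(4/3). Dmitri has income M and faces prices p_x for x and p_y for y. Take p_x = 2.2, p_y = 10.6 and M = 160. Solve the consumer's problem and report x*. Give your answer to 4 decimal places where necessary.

From the CES first-order condition, (1/2)·(y/x)^(0.25) = p_x/p_y.
Solve for the ratio: y/x = [2·p_x/p_y]^(4).
With the ratio pinned down, the budget gives x* = M/(p_x + p_y·(y/x)) and y* = (y/x)·x*.
Numerically y/x = 0.029688, so x* = 160/(2.2 + 10.6·0.029688) = 63.6259.

x* = 63.6259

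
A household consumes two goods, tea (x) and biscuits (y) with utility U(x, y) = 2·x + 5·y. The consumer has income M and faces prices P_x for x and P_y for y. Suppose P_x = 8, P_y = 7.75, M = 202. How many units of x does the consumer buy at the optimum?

x* = 0

Perfect substitutes: compare marginal utility per dollar. 2/P_x vs 5/P_y → 0.25 vs 0.6452.
y gives more utility per dollar, so spend all income on y: y* = M/P_y, x* = 0.
Numerically: x* = 0, y* = 26.0645.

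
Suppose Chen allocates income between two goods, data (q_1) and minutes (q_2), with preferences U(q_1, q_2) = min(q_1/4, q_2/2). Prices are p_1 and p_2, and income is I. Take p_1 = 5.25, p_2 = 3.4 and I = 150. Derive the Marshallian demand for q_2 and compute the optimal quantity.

Here 4·5.25 + 2·3.4 = 27.8, giving q_2* = 10.7914.

q_2* = 10.7914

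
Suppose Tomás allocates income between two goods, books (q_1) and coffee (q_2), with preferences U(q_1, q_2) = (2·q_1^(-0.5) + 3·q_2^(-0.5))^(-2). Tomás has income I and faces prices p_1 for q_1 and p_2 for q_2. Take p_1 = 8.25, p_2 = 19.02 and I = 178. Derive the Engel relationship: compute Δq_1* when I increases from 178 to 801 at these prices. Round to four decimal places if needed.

MRS = MU_q_1/MU_q_2 = (2/3)·(q_2/q_1)^(1.5). Set equal to p_1/p_2.
Solve for the ratio: q_2/q_1 = [(3/2)·p_1/p_2]^(2/3).
Substitute q_2 = (q_2/q_1)·q_1 into the budget: q_1* = I/(p_1 + p_2·(q_2/q_1)).
Numerically q_2/q_1 = 0.750856, so q_1* = 178/(8.25 + 19.02·0.750856) = 7.9001.
At I' = 801: q_1* = 35.5506. Change: 35.5506 − 7.9001 = 27.6505.

Δq_1* = 27.6505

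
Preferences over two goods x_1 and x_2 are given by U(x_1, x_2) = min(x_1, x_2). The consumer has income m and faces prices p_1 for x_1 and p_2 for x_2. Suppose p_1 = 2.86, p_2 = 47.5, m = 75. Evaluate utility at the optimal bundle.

V = 1.4893

With perfect complements, no substitution: consume in ratio x_1:x_2 = 1:1.
Budget: p_1·x_1 + p_2·x_1 = m, so (p_1 + p_2)·x_1 = m.
Demand: x_1*(p_1,p_2,m) = m/(p_1 + p_2), x_2* = m/(p_1 + p_2).
Here 2.86 + 47.5 = 50.36, giving x_1* = 1.4893 and x_2* = 1.4893.
Utility at the optimum: U(1.4893, 1.4893) = 1.4893.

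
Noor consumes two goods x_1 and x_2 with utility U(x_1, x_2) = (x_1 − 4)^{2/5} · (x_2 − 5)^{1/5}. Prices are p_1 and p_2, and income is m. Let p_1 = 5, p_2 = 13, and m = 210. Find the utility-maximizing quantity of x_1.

x_1* = 20.6667

Discretionary income = 210 − 4·5 − 5·13 = 125; x_1* = 4 + 2/3·125/5 = 20.6667.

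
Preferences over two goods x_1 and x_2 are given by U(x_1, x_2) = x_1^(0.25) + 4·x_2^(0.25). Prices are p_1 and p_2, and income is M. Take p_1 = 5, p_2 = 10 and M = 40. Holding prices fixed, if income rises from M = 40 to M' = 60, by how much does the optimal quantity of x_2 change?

Δx_2* = 1.6689

MRS = MU_x_1/MU_x_2 = (1/4)·(x_2/x_1)^(0.75). Set equal to p_1/p_2.
Hence x_2/x_1 = (4·p_1/p_2)^(1/(0.75)), i.e. raised to the 4/3 power.
Substitute x_2 = (x_2/x_1)·x_1 into the budget: x_1* = M/(p_1 + p_2·(x_2/x_1)).
Numerically x_2/x_1 = 2.519842, so x_1* = 40/(5 + 10·2.519842) = 1.3246 and x_2* = 2.519842·1.3246 = 3.3377.
At M' = 60: x_2* = 5.0066. Change: 5.0066 − 3.3377 = 1.6689.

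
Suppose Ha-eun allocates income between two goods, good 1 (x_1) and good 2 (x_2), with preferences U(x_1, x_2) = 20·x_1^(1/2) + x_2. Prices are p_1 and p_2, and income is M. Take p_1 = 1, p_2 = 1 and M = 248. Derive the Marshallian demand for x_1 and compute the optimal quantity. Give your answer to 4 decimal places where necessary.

Thus x_1* = (10·p_2/p_1)² — independent of M — with the rest of income spent on x_2.
Plugging in: x_1* = (10·1/1)² = 100.

x_1* = 100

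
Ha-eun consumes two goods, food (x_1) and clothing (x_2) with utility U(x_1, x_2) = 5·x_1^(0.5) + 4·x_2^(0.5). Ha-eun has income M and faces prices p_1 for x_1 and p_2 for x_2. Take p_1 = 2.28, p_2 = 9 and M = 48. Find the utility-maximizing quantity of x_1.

Numerically x_2/x_1 = 0.041074, so x_1* = 48/(2.28 + 9·0.041074) = 18.1155.

x_1* = 18.1155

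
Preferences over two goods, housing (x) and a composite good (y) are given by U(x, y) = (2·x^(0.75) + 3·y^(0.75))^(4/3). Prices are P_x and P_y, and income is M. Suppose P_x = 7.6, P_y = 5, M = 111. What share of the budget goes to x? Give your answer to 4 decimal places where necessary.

MRS = MU_x/MU_y = (2/3)·(y/x)^(0.25). Set equal to P_x/P_y.
Hence y/x = ((3/2)·P_x/P_y)^(1/(0.25)), i.e. raised to the 4 power.
Substitute y = (y/x)·x into the budget: x* = M/(P_x + P_y·(y/x)).
Numerically y/x = 27.023363, so x* = 111/(7.6 + 5·27.023363) = 0.7778 and y* = 27.023363·0.7778 = 21.0178.
Expenditure on x: 7.6·0.7778 = 5.911; share = 0.0533.

share on x = 0.0533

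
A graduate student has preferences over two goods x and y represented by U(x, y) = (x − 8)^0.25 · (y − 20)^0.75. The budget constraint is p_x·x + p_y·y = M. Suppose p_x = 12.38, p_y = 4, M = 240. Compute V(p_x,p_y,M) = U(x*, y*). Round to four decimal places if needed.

Let x' = x−8, y' = y−20. MRS = (1/3)·y'/x' = p_x/p_y.
After buying the subsistence bundle (8, 20), a share 0.25 of the remaining income goes to x: x* = 8 + 0.25·(M − 8p_x − 20p_y)/p_x.
Discretionary income = 240 − 8·12.38 − 20·4 = 60.96; x* = 8 + 0.25·60.96/12.38 = 9.231; y* = 20 + 0.75·60.96/4 = 31.43.
Utility at the optimum: U(9.231, 31.43) = 6.5479.

V = 6.5479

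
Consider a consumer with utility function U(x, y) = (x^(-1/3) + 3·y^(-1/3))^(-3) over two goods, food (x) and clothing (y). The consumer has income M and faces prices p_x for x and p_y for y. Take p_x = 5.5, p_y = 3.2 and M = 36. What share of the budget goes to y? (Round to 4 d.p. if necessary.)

share on y = 0.6656

Substitute y = (y/x)·x into the budget: x* = M/(p_x + p_y·(y/x)).
Numerically y/x = 3.421767, so x* = 36/(5.5 + 3.2·3.421767) = 2.1885 and y* = 3.421767·2.1885 = 7.4885.
Expenditure on y: 3.2·7.4885 = 23.9633; share = 0.6656.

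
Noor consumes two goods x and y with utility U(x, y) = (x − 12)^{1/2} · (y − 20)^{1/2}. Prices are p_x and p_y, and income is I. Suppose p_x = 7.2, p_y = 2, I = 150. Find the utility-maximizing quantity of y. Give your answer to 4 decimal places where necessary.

y* = 25.9

MRS = (y−20)/(x−12). Tangency with p_x/p_y gives y−20 = (p_x/p_y)·(x−12).
After buying the subsistence bundle (12, 20), a share 0.5 of the remaining income goes to x: x* = 12 + 0.5·(I − 12p_x − 20p_y)/p_x.
Discretionary income = 150 − 12·7.2 − 20·2 = 23.6; y* = 20 + 0.5·23.6/2 = 25.9.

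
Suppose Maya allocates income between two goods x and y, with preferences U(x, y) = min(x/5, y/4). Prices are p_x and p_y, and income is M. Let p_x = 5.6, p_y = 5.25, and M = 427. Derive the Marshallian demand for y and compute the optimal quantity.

y* = 34.8571

Leontief preferences: the optimum is at the kink where x/5 = y/4, i.e. y = (4/5)·x.
Budget: p_x·x + p_y·(4/5)·x = M, so (5·p_x + 4·p_y)·x = 5·M.
Demand: x*(p_x,p_y,M) = 5·M/(5·p_x + 4·p_y), y* = 4·M/(5·p_x + 4·p_y).
Here 5·5.6 + 4·5.25 = 49, giving y* = 34.8571.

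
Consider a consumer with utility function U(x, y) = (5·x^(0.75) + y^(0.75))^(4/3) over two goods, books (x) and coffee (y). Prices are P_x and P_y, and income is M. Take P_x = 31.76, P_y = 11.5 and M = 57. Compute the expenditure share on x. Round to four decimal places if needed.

share on x = 0.9674

MRS = MU_x/MU_y = 5·(y/x)^(0.25). Set equal to P_x/P_y.
Solve for the ratio: y/x = [(1/5)·P_x/P_y]^(4).
With the ratio pinned down, the budget gives x* = M/(P_x + P_y·(y/x)) and y* = (y/x)·x*.
Numerically y/x = 0.093079, so x* = 57/(31.76 + 11.5·0.093079) = 1.7362 and y* = 0.093079·1.7362 = 0.1616.
Expenditure on x: 31.76·1.7362 = 55.1416; share = 0.9674.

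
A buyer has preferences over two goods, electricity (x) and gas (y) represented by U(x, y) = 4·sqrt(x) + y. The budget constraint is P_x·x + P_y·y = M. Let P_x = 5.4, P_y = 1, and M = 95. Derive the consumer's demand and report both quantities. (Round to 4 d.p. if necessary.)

x* = 0.1372, y* = 94.2593

Set MRS = P_x/P_y: 2·x^(−1/2) = P_x/P_y.
Thus x* = (2·P_y/P_x)² — independent of M — with the rest of income spent on y.
Plugging in: x* = (2·1/5.4)² = 0.1372, y* = 94.2593.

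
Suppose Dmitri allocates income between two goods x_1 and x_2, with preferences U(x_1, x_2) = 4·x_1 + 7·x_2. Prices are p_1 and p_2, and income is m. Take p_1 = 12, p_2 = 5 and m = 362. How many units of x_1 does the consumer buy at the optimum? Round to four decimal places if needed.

Linear utility — the consumer picks whichever good has higher MU/price: 4/12 = 0.3333 vs 7/5 = 1.4.
x_2 gives more utility per dollar, so spend all income on x_2: x_2* = m/p_2, x_1* = 0.
Numerically: x_1* = 0, x_2* = 72.4.

x_1* = 0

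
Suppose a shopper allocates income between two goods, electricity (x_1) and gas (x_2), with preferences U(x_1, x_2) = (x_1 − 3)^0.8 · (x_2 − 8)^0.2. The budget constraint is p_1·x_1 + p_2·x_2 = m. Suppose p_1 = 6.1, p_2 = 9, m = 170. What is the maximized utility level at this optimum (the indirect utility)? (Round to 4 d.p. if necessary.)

This is Cobb-Douglas in (x_1−3, x_2−8): tangency gives 0.8·p_2·(x_2−8) = 0.2·p_1·(x_1−3).
After buying the subsistence bundle (3, 8), a share 0.8 of the remaining income goes to x_1: x_1* = 3 + 0.8·(m − 3p_1 − 8p_2)/p_1.
Discretionary income = 170 − 3·6.1 − 8·9 = 79.7; x_1* = 3 + 0.8·79.7/6.1 = 13.4525; x_2* = 8 + 0.2·79.7/9 = 9.7711.
Utility at the optimum: U(13.4525, 9.7711) = 7.3286.

V = 7.3286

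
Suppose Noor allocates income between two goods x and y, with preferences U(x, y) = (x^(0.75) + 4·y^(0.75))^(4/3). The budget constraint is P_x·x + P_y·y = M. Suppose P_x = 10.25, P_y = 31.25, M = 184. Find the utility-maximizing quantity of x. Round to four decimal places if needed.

x* = 1.7891

From the CES first-order condition, (1/4)·(y/x)^(0.25) = P_x/P_y.
Hence y/x = (4·P_x/P_y)^(1/(0.25)), i.e. raised to the 4 power.
Substitute y = (y/x)·x into the budget: x* = M/(P_x + P_y·(y/x)).
Numerically y/x = 2.963025, so x* = 184/(10.25 + 31.25·2.963025) = 1.7891.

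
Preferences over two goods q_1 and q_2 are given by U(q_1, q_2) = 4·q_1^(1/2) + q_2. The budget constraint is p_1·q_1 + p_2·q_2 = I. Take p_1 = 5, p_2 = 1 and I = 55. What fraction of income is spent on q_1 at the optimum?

MU_q_1 = 2/√q_1, MU_q_2 = 1. Tangency: 2/√q_1 = p_1/p_2.
Solve: √q_1 = 2·p_2/p_1, so q_1*(p_1,p_2) = (2·p_2/p_1)², and q_2* = (I − p_1·q_1*)/p_2.
Plugging in: q_1* = (2·1/5)² = 0.16, q_2* = 54.2.
Expenditure on q_1: 5·0.16 = 0.8; share = 0.0145.

share on q_1 = 0.0145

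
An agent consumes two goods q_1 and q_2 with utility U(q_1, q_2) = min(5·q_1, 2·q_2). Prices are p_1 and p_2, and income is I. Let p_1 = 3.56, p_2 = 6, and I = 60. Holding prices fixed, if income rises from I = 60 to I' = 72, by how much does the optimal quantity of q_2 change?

Δq_2* = 1.6164

With perfect complements, no substitution: consume in ratio q_1:q_2 = 2:5.
Budget: p_1·q_1 + p_2·(5/2)·q_1 = I, so (2·p_1 + 5·p_2)·q_1 = 2·I.
Demand: q_1*(p_1,p_2,I) = 2·I/(2·p_1 + 5·p_2), q_2* = 5·I/(2·p_1 + 5·p_2).
Here 2·3.56 + 5·6 = 37.12, giving q_2* = 8.0819.
At I' = 72: q_2* = 9.6983. Change: 9.6983 − 8.0819 = 1.6164.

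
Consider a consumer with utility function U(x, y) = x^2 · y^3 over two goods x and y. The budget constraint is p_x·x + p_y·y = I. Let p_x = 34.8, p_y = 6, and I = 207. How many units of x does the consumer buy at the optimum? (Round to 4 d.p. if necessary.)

x* = 2.3793

Tangency: MRS = (2/3)·y/x = p_x/p_y.
Rearranging, p_y·y = (3/2)·p_x·x. Substituting into the budget gives p_x·x·(1 + (3/2)) = I.
Demand: x*(p_x,p_y,I) = 0.4·I/p_x and y* = 0.6·I/p_y.
At p_x=34.8, p_y=6, I=207: x* = 0.4·207/34.8 = 2.3793.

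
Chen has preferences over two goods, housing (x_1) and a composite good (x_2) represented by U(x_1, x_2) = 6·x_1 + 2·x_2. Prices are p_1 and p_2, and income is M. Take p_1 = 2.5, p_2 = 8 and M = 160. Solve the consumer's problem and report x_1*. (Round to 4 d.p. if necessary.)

Linear utility — the consumer picks whichever good has higher MU/price: 6/2.5 = 2.4 vs 2/8 = 0.25.
x_1 gives more utility per dollar, so spend all income on x_1: x_1* = M/p_1, x_2* = 0.
Numerically: x_1* = 64, x_2* = 0.

x_1* = 64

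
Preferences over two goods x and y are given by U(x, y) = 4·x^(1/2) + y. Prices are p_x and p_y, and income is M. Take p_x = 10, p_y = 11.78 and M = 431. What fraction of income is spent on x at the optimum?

share on x = 0.1288

MU_x = 2/√x, MU_y = 1. Tangency: 2/√x = p_x/p_y.
Thus x* = (2·p_y/p_x)² — independent of M — with the rest of income spent on y.
Plugging in: x* = (2·11.78/10)² = 5.5507, y* = 31.8754.
Expenditure on x: 10·5.5507 = 55.5074; share = 0.1288.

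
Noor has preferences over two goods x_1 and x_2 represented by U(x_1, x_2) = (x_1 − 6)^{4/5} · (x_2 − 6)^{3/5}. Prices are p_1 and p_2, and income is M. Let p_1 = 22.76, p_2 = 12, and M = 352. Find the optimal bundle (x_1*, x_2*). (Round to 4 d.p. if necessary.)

Let x_1' = x_1−6, x_2' = x_2−6. MRS = (4/3)·x_2'/x_1' = p_1/p_2.
Substituting into the budget: x_1* = 6 + 4/7·(M − 6·p_1 − 6·p_2)/p_1, and x_2* = 6 + 3/7·(…)/p_2.
Discretionary income = 352 − 6·22.76 − 6·12 = 143.44; x_1* = 6 + 4/7·143.44/22.76 = 9.6013; x_2* = 6 + 3/7·143.44/12 = 11.1229.

x_1* = 9.6013, x_2* = 11.1229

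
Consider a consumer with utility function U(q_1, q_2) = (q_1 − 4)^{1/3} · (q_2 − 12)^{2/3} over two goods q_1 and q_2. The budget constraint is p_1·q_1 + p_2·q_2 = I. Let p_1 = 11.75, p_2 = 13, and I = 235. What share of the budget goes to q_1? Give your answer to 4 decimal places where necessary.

Substituting into the budget: q_1* = 4 + 1/3·(I − 4·p_1 − 12·p_2)/p_1, and q_2* = 12 + 2/3·(…)/p_2.
Discretionary income = 235 − 4·11.75 − 12·13 = 32; q_1* = 4 + 1/3·32/11.75 = 4.9078; q_2* = 12 + 2/3·32/13 = 13.641.
Expenditure on q_1: 11.75·4.9078 = 57.6667; share = 0.2454.

share on q_1 = 0.2454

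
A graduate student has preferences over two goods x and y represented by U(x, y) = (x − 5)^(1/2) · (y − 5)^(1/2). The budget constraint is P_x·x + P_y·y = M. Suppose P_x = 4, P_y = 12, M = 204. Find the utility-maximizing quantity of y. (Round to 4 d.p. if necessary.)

y* = 10.1667

This is Cobb-Douglas in (x−5, y−5): tangency gives 0.5·P_y·(y−5) = 0.5·P_x·(x−5).
After buying the subsistence bundle (5, 5), a share 0.5 of the remaining income goes to x: x* = 5 + 0.5·(M − 5P_x − 5P_y)/P_x.
Discretionary income = 204 − 5·4 − 5·12 = 124; y* = 5 + 0.5·124/12 = 10.1667.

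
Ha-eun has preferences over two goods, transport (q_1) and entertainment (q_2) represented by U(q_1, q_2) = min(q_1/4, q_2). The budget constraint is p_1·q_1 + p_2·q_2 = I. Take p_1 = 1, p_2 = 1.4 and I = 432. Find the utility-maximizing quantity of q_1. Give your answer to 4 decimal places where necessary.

With perfect complements, no substitution: consume in ratio q_1:q_2 = 4:1.
Budget: p_1·q_1 + p_2·(1/4)·q_1 = I, so (4·p_1 + p_2)·q_1 = 4·I.
Demand: q_1*(p_1,p_2,I) = 4·I/(4·p_1 + p_2), q_2* = I/(4·p_1 + p_2).
Here 4·1 + 1.4 = 5.4, giving q_1* = 320.

q_1* = 320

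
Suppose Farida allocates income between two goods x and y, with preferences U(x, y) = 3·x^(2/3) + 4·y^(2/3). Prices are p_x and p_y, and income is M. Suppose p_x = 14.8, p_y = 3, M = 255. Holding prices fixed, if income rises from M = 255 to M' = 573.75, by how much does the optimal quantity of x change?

From the CES first-order condition, (3/4)·(y/x)^(1/3) = p_x/p_y.
Solve for the ratio: y/x = [(4/3)·p_x/p_y]^(3).
Substitute y = (y/x)·x into the budget: x* = M/(p_x + p_y·(y/x)).
Numerically y/x = 284.601767, so x* = 255/(14.8 + 3·284.601767) = 0.2936.
At M' = 573.75: x* = 0.6605. Change: 0.6605 − 0.2936 = 0.367.

Δx* = 0.367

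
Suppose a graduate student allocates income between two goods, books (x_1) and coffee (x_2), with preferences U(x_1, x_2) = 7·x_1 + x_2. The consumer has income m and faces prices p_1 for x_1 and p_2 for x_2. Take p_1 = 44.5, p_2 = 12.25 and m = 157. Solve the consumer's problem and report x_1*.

x_1* = 3.5281

Perfect substitutes: compare marginal utility per dollar. 7/p_1 vs 1/p_2 → 0.1573 vs 0.0816.
x_1 gives more utility per dollar, so spend all income on x_1: x_1* = m/p_1, x_2* = 0.
Numerically: x_1* = 3.5281, x_2* = 0.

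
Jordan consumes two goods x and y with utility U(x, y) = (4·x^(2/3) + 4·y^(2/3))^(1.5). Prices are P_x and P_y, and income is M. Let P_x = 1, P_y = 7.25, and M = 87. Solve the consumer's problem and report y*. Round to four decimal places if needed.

y* = 0.224

From the CES first-order condition, (y/x)^(1/3) = P_x/P_y.
Hence y/x = (P_x/P_y)^(1/(1/3)), i.e. raised to the 3 power.
Substitute y = (y/x)·x into the budget: x* = M/(P_x + P_y·(y/x)).
Numerically y/x = 0.002624, so x* = 87/(1 + 7.25·0.002624) = 85.3757 and y* = 0.002624·85.3757 = 0.224.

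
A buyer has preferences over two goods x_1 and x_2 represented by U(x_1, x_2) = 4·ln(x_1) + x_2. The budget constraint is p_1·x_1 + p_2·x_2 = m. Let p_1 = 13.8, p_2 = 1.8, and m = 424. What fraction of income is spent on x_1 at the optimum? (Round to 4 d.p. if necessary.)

share on x_1 = 0.017

Set MRS = p_1/p_2: (4/x_1)/1 = p_1/p_2.
So x_1*(p_1,p_2) = 4·p_2/p_1, independent of income; and x_2* = (m − 4·p_2)/p_2.
At the given prices: x_1* = 4·1.8/13.8 = 0.5217, and x_2* = 231.5556.
Expenditure on x_1: 13.8·0.5217 = 7.2; share = 0.017.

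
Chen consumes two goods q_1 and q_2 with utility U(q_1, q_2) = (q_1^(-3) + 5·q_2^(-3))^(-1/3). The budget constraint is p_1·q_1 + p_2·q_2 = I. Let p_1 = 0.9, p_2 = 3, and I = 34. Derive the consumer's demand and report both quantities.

q_1* = 8.0568, q_2* = 8.9163

MU_q_1 ∝ q_1^(-4), MU_q_2 ∝ 5·q_2^(-4), so MRS = (1/5)·(q_2/q_1)^(4) = p_1/p_2.
Hence q_2/q_1 = (5·p_1/p_2)^(1/(4)), i.e. raised to the 0.25 power.
Substitute q_2 = (q_2/q_1)·q_1 into the budget: q_1* = I/(p_1 + p_2·(q_2/q_1)).
Numerically q_2/q_1 = 1.106682, so q_1* = 34/(0.9 + 3·1.106682) = 8.0568 and q_2* = 1.106682·8.0568 = 8.9163.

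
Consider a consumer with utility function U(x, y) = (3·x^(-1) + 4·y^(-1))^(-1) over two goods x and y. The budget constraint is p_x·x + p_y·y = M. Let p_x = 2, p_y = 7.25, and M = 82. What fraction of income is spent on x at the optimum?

MU_x ∝ 3·x^(-2), MU_y ∝ 4·y^(-2), so MRS = (3/4)·(y/x)^(2) = p_x/p_y.
Solve for the ratio: y/x = [(4/3)·p_x/p_y]^(0.5).
Substitute y = (y/x)·x into the budget: x* = M/(p_x + p_y·(y/x)).
Numerically y/x = 0.606478, so x* = 82/(2 + 7.25·0.606478) = 12.8186 and y* = 0.606478·12.8186 = 7.7742.
Expenditure on x: 2·12.8186 = 25.6371; share = 0.3126.

share on x = 0.3126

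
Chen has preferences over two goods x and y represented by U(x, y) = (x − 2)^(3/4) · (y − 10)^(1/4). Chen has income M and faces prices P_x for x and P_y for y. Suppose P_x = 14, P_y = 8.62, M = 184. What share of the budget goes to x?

This is Cobb-Douglas in (x−2, y−10): tangency gives 0.75·P_y·(y−10) = 0.25·P_x·(x−2).
After buying the subsistence bundle (2, 10), a share 0.75 of the remaining income goes to x: x* = 2 + 0.75·(M − 2P_x − 10P_y)/P_x.
Discretionary income = 184 − 2·14 − 10·8.62 = 69.8; x* = 2 + 0.75·69.8/14 = 5.7393; y* = 10 + 0.25·69.8/8.62 = 12.0244.
Expenditure on x: 14·5.7393 = 80.35; share = 0.4367.

share on x = 0.4367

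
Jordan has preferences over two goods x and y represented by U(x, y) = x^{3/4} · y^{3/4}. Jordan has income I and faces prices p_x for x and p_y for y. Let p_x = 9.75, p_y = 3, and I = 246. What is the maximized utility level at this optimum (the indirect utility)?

V = 108.4584

MU_x/MU_y = (0.75·y)/(0.75·x); tangency sets this equal to p_x/p_y.
Rearranging, p_y·y = p_x·x. Substituting into the budget gives p_x·x·(1 + 1) = I.
Demand: x*(p_x,p_y,I) = 0.5·I/p_x and y* = 0.5·I/p_y.
At p_x=9.75, p_y=3, I=246: x* = 0.5·246/9.75 = 12.6154, y* = 41.
Utility at the optimum: U(12.6154, 41) = 108.4584.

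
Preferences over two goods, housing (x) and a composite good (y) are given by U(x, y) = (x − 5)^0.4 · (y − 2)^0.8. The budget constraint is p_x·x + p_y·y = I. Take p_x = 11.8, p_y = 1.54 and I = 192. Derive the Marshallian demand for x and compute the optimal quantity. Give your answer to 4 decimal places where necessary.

Let x' = x−5, y' = y−2. MRS = (1/2)·y'/x' = p_x/p_y.
After buying the subsistence bundle (5, 2), a share 1/3 of the remaining income goes to x: x* = 5 + 1/3·(I − 5p_x − 2p_y)/p_x.
Discretionary income = 192 − 5·11.8 − 2·1.54 = 129.92; x* = 5 + 1/3·129.92/11.8 = 8.6701.

x* = 8.6701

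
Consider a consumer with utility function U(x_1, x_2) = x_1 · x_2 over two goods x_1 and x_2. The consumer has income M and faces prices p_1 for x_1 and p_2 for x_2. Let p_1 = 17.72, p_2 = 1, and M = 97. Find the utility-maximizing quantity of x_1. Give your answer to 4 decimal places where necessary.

x_1* = 2.737

The MRS is x_2/x_1. Set MRS = p_1/p_2.
Rearranging, p_2·x_2 = p_1·x_1. Substituting into the budget gives p_1·x_1·(1 + 1) = M.
Demand: x_1*(p_1,p_2,M) = 0.5·M/p_1 and x_2* = 0.5·M/p_2.
At p_1=17.72, p_2=1, M=97: x_1* = 0.5·97/17.72 = 2.737.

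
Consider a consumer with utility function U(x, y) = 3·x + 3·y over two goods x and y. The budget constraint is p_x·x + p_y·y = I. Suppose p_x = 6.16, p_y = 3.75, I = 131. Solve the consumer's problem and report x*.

y gives more utility per dollar, so spend all income on y: y* = I/p_y, x* = 0.
Numerically: x* = 0, y* = 34.9333.

x* = 0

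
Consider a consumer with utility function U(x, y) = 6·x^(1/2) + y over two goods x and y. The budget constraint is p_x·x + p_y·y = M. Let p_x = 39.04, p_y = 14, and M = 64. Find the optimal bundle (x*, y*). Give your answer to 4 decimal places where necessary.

x* = 1.1574, y* = 1.344

MU_x = 3/√x, MU_y = 1. Tangency: 3/√x = p_x/p_y.
Thus x* = (3·p_y/p_x)² — independent of M — with the rest of income spent on y.
Plugging in: x* = (3·14/39.04)² = 1.1574, y* = 1.344.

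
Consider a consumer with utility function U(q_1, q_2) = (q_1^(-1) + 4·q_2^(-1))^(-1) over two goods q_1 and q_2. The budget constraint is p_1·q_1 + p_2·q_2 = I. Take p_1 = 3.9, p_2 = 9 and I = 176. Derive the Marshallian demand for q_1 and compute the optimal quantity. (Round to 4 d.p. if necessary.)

q_1* = 11.1753

From the CES first-order condition, (1/4)·(q_2/q_1)^(2) = p_1/p_2.
Solve for the ratio: q_2/q_1 = [4·p_1/p_2]^(0.5).
With the ratio pinned down, the budget gives q_1* = I/(p_1 + p_2·(q_2/q_1)) and q_2* = (q_2/q_1)·q_1*.
Numerically q_2/q_1 = 1.316561, so q_1* = 176/(3.9 + 9·1.316561) = 11.1753.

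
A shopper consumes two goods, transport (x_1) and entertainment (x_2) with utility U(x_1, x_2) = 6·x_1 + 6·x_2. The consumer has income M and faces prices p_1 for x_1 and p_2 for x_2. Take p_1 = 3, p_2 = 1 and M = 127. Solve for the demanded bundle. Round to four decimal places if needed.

Linear utility — the consumer picks whichever good has higher MU/price: 6/3 = 2 vs 6/1 = 6.
x_2 gives more utility per dollar, so spend all income on x_2: x_2* = M/p_2, x_1* = 0.
Numerically: x_1* = 0, x_2* = 127.

x_1* = 0, x_2* = 127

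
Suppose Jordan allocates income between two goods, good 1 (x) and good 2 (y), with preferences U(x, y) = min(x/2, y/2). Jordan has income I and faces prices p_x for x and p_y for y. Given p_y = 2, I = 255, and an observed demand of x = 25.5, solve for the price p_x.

p_x = 8

Leontief preferences: the optimum is at the kink where x/2 = y/2, i.e. y = x.
Budget: p_x·x + p_y·x = I, so (2·p_x + 2·p_y)·x = 2·I.
Demand: x*(p_x,p_y,I) = 2·I/(2·p_x + 2·p_y), y* = 2·I/(2·p_x + 2·p_y).
Set x* = 25.5 in the demand function and solve for p_x: p_x = 8.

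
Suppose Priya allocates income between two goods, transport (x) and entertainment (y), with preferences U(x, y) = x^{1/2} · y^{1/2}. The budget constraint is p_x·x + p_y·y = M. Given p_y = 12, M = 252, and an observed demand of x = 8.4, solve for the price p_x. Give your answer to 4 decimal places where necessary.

Tangency: MRS = y/x = p_x/p_y.
Rearranging, p_y·y = p_x·x. Substituting into the budget gives p_x·x·(1 + 1) = M.
Demand: x*(p_x,p_y,M) = 0.5·M/p_x and y* = 0.5·M/p_y.
Set x* = 8.4 in the demand function and solve for p_x: p_x = 15.

p_x = 15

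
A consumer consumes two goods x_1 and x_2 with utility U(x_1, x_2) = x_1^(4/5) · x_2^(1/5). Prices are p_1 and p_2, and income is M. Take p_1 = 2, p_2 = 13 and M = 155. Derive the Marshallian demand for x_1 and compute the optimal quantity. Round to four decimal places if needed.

x_1* = 62

The MRS is 4·x_2/x_1. Set MRS = p_1/p_2.
So 0.8·p_2·x_2 = 0.2·p_1·x_1; combined with the budget, a share 0.8 of income goes to x_1.
Demand: x_1*(p_1,p_2,M) = 0.8·M/p_1 and x_2* = 0.2·M/p_2.
At p_1=2, p_2=13, M=155: x_1* = 0.8·155/2 = 62.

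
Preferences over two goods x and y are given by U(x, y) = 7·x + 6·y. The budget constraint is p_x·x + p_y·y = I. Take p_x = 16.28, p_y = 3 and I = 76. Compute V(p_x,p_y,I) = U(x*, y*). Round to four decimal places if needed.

y gives more utility per dollar, so spend all income on y: y* = I/p_y, x* = 0.
Numerically: x* = 0, y* = 25.3333.
Utility at the optimum: U(0, 25.3333) = 152.

V = 152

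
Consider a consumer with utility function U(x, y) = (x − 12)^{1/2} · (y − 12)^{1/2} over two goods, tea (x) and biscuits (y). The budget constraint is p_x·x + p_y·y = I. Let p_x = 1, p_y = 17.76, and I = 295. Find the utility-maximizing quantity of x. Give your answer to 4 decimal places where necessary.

Substituting into the budget: x* = 12 + 0.5·(I − 12·p_x − 12·p_y)/p_x, and y* = 12 + 0.5·(…)/p_y.
Discretionary income = 295 − 12·1 − 12·17.76 = 69.88; x* = 12 + 0.5·69.88/1 = 46.94.

x* = 46.94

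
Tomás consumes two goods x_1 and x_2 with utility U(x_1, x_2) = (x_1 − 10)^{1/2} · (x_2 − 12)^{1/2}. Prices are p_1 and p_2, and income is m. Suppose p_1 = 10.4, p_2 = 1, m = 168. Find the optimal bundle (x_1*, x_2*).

x_1* = 12.5, x_2* = 38

This is Cobb-Douglas in (x_1−10, x_2−12): tangency gives 0.5·p_2·(x_2−12) = 0.5·p_1·(x_1−10).
Substituting into the budget: x_1* = 10 + 0.5·(m − 10·p_1 − 12·p_2)/p_1, and x_2* = 12 + 0.5·(…)/p_2.
Discretionary income = 168 − 10·10.4 − 12·1 = 52; x_1* = 10 + 0.5·52/10.4 = 12.5; x_2* = 12 + 0.5·52/1 = 38.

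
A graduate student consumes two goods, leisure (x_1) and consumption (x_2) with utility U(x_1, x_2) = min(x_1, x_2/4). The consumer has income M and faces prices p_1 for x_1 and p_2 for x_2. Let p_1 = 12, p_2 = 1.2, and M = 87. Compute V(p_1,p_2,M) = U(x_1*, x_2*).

With perfect complements, no substitution: consume in ratio x_1:x_2 = 1:4.
Budget: p_1·x_1 + p_2·4·x_1 = M, so (p_1 + 4·p_2)·x_1 = M.
Demand: x_1*(p_1,p_2,M) = M/(p_1 + 4·p_2), x_2* = 4·M/(p_1 + 4·p_2).
Here 12 + 4·1.2 = 16.8, giving x_1* = 5.1786 and x_2* = 20.7143.
Utility at the optimum: U(5.1786, 20.7143) = 5.1786.

V = 5.1786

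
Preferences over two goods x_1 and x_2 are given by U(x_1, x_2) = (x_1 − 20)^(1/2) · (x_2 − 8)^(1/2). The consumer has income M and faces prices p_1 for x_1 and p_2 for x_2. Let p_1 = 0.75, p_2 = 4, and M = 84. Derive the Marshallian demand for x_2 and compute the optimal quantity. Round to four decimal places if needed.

Let x_1' = x_1−20, x_2' = x_2−8. MRS = x_2'/x_1' = p_1/p_2.
Substituting into the budget: x_1* = 20 + 0.5·(M − 20·p_1 − 8·p_2)/p_1, and x_2* = 8 + 0.5·(…)/p_2.
Discretionary income = 84 − 20·0.75 − 8·4 = 37; x_2* = 8 + 0.5·37/4 = 12.625.

x_2* = 12.625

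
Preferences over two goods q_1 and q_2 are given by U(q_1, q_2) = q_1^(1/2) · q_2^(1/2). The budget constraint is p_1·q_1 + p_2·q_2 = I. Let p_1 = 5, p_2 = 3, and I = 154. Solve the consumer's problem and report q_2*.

At p_1=5, p_2=3, I=154: q_2* = 0.5·154/3 = 25.6667.

q_2* = 25.6667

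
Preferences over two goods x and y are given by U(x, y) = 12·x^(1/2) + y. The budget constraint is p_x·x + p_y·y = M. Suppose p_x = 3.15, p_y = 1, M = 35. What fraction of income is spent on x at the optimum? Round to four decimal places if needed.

Set MRS = p_x/p_y: 6·x^(−1/2) = p_x/p_y.
Thus x* = (6·p_y/p_x)² — independent of M — with the rest of income spent on y.
Plugging in: x* = (6·1/3.15)² = 3.6281, y* = 23.5714.
Expenditure on x: 3.15·3.6281 = 11.4286; share = 0.3265.

share on x = 0.3265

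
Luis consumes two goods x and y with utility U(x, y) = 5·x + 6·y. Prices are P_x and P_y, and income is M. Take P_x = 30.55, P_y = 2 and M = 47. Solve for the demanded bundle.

x* = 0, y* = 23.5

y gives more utility per dollar, so spend all income on y: y* = M/P_y, x* = 0.
Numerically: x* = 0, y* = 23.5.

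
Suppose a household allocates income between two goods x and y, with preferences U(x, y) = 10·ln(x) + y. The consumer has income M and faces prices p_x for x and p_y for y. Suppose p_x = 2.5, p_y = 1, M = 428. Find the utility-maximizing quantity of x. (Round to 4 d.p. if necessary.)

x* = 4

So x*(p_x,p_y) = 10·p_y/p_x, independent of income; and y* = (M − 10·p_y)/p_y.
At the given prices: x* = 10·1/2.5 = 4.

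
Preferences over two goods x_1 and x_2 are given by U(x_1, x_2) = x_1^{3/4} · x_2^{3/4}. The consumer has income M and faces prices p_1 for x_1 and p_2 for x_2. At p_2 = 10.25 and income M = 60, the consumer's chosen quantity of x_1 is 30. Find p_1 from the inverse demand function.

p_1 = 1

The MRS is x_2/x_1. Set MRS = p_1/p_2.
So 0.75·p_2·x_2 = 0.75·p_1·x_1; combined with the budget, a share 0.5 of income goes to x_1.
Demand: x_1*(p_1,p_2,M) = 0.5·M/p_1 and x_2* = 0.5·M/p_2.
Set x_1* = 30 in the demand function and solve for p_1: p_1 = 1.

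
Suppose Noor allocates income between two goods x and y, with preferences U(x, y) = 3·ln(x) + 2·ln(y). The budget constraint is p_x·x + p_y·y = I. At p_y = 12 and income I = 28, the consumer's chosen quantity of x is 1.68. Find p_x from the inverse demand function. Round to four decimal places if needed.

p_x = 10

The MRS is (3/2)·y/x. Set MRS = p_x/p_y.
So 3·p_y·y = 2·p_x·x; combined with the budget, a share 0.6 of income goes to x.
Demand: x*(p_x,p_y,I) = 0.6·I/p_x and y* = 0.4·I/p_y.
Set x* = 1.68 in the demand function and solve for p_x: p_x = 10.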